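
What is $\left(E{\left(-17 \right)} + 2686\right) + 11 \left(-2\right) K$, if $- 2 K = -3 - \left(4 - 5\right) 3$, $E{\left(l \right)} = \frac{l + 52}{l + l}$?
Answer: $\frac{91289}{34} \approx 2685.0$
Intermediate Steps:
$E{\left(l \right)} = \frac{52 + l}{2 l}$
$K = 0$ ($K = - \frac{-3 - \left(4 - 5\right) 3}{2} = - \frac{-3 - \left(-1\right) 3}{2} = - \frac{-3 - -3}{2} = - \frac{-3 + 3}{2} = \left(- \frac{1}{2}\right) 0 = 0$)
$\left(E{\left(-17 \right)} + 2686\right) + 11 \left(-2\right) K = \left(\frac{52 - 17}{2 \left(-17\right)} + 2686\right) + 11 \left(-2\right) 0 = \left(\frac{1}{2} \left(- \frac{1}{17}\right) 35 + 2686\right) - 0 = \left(- \frac{35}{34} + 2686\right) + 0 = \frac{91289}{34} + 0 = \frac{91289}{34}$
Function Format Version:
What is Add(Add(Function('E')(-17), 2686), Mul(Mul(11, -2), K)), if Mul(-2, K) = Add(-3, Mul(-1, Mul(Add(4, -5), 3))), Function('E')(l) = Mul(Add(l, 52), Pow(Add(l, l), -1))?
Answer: Rational(91289, 34) ≈ 2685.0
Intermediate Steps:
Function('E')(l) = Mul(Rational(1, 2), Pow(l, -1), Add(52, l)) (Function('E')(l) = Mul(Add(52, l), Pow(Mul(2, l), -1)) = Mul(Add(52, l), Mul(Rational(1, 2), Pow(l, -1))) = Mul(Rational(1, 2), Pow(l, -1), Add(52, l)))
K = 0 (K = Mul(Rational(-1, 2), Add(-3, Mul(-1, Mul(Add(4, -5), 3)))) = Mul(Rational(-1, 2), Add(-3, Mul(-1, Mul(-1, 3)))) = Mul(Rational(-1, 2), Add(-3, Mul(-1, -3))) = Mul(Rational(-1, 2), Add(-3, 3)) = Mul(Rational(-1, 2), 0) = 0)
Add(Add(Function('E')(-17), 2686), Mul(Mul(11, -2), K)) = Add(Add(Mul(Rational(1, 2), Pow(-17, -1), Add(52, -17)), 2686), Mul(Mul(11, -2), 0)) = Add(Add(Mul(Rational(1, 2), Rational(-1, 17), 35), 2686), Mul(-22, 0)) = Add(Add(Rational(-35, 34), 2686), 0) = Add(Rational(91289, 34), 0) = Rational(91289, 34)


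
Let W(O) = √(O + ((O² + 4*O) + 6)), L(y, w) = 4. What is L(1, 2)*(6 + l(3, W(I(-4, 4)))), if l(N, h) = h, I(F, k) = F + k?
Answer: 24 + 4*√6 ≈ 33.798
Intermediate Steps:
W(O) = √(6 + O² + 5*O) (W(O) = √(O + (6 + O² + 4*O)) = √(6 + O² + 5*O))
L(1, 2)*(6 + l(3, W(I(-4, 4)))) = 4*(6 + √(6 + (-4 + 4)² + 5*(-4 + 4))) = 4*(6 + √(6 + 0² + 5*0)) = 4*(6 + √(6 + 0 + 0)) = 4*(6 + √6) = 24 + 4*√6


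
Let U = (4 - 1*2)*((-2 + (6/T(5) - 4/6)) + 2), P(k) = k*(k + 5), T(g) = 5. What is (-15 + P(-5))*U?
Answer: -16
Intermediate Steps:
P(k) = k*(5 + k)
U = 16/15 (U = (4 - 1*2)*((-2 + (6/5 - 4/6)) + 2) = (4 - 2)*((-2 + (6*(⅕) - 4*⅙)) + 2) = 2*((-2 + (6/5 - ⅔)) + 2) = 2*((-2 + 8/15) + 2) = 2*(-22/15 + 2) = 2*(8/15) = 16/15 ≈ 1.0667)
(-15 + P(-5))*U = (-15 - 5*(5 - 5))*(16/15) = (-15 - 5*0)*(16/15) = (-15 + 0)*(16/15) = -15*16/15 = -16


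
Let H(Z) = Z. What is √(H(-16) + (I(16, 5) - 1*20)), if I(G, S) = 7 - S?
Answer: I*√34 ≈ 5.8309*I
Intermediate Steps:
√(H(-16) + (I(16, 5) - 1*20)) = √(-16 + ((7 - 1*5) - 1*20)) = √(-16 + ((7 - 5) - 20)) = √(-16 + (2 - 20)) = √(-16 - 18) = √(-34) = I*√34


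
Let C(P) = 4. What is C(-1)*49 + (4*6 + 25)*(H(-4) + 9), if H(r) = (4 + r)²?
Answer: 637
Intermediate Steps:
C(-1)*49 + (4*6 + 25)*(H(-4) + 9) = 4*49 + (4*6 + 25)*((4 - 4)² + 9) = 196 + (24 + 25)*(0² + 9) = 196 + 49*(0 + 9) = 196 + 49*9 = 196 + 441 = 637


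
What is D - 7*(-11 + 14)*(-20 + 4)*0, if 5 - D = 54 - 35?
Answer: -14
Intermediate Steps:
D = -14 (D = 5 - (54 - 35) = 5 - 1*19 = 5 - 19 = -14)
D - 7*(-11 + 14)*(-20 + 4)*0 = -14 - 7*(-11 + 14)*(-20 + 4)*0 = -14 - 7*3*(-16)*0 = -14 - (-336)*0 = -14 - 7*0 = -14 + 0 = -14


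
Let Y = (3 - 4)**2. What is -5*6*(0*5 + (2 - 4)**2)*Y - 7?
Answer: -127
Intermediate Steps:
Y = 1 (Y = (-1)**2 = 1)
-5*6*(0*5 + (2 - 4)**2)*Y - 7 = -5*6*(0*5 + (2 - 4)**2) - 7 = -5*6*(0 + (-2)**2) - 7 = -5*6*(0 + 4) - 7 = -5*6*4 - 7 = -120 - 7 = -127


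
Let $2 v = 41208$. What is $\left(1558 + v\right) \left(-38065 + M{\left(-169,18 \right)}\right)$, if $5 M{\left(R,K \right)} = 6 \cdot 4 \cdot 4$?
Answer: $- \frac{4215855098}{5} \approx -8.4317 \cdot 10^{8}$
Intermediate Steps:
$v = 20604$ ($v = \frac{1}{2} \cdot 41208 = 20604$)
$M{\left(R,K \right)} = \frac{96}{5}$ ($M{\left(R,K \right)} = \frac{6 \cdot 4 \cdot 4}{5} = \frac{24 \cdot 4}{5} = \frac{1}{5} \cdot 96 = \frac{96}{5}$)
$\left(1558 + v\right) \left(-38065 + M{\left(-169,18 \right)}\right) = \left(1558 + 20604\right) \left(-38065 + \frac{96}{5}\right) = 22162 \left(- \frac{190229}{5}\right) = - \frac{4215855098}{5}$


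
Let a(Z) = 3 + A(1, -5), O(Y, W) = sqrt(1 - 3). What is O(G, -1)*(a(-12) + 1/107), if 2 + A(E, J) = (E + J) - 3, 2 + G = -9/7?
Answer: -641*I*sqrt(2)/107 ≈ -8.4721*I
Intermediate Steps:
G = -23/7 (G = -2 - 9/7 = -23/7 ≈ -3.2857)
O(Y, W) = I*sqrt(2) (O(Y, W) = sqrt(-2) = I*sqrt(2))
A(E, J) = -5 + E + J (A(E, J) = -2 + ((E + J) - 3) = -2 + (-3 + E + J) = -5 + E + J)
a(Z) = -6 (a(Z) = 3 + (-5 + 1 - 5) = 3 - 9 = -6)
O(G, -1)*(a(-12) + 1/107) = (I*sqrt(2))*(-6 + 1/107) = (I*sqrt(2))*(-641/107) = -641*I*sqrt(2)/107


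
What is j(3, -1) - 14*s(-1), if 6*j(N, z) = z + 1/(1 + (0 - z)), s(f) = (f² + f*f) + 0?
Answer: -337/12 ≈ -28.083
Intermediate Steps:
s(f) = 2*f² (s(f) = (f² + f²) + 0 = 2*f² + 0 = 2*f²)
j(N, z) = z/6 + 1/(6*(1 - z)) (j(N, z) = (z + 1/(1 + (0 - z)))/6 = (z + 1/(1 - z))/6 = z/6 + 1/(6*(1 - z)))
j(3, -1) - 14*s(-1) = (-1 + (-1)² - 1*(-1))/(6*(-1 - 1)) - 28*(-1)² = (⅙)*(-1 + 1 + 1)/(-2) - 28 = (⅙)*(-½)*1 - 14*2 = -1/12 - 28 = -337/12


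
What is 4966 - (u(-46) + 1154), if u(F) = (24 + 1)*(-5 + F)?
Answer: 5087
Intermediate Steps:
u(F) = -125 + 25*F (u(F) = 25*(-5 + F) = -125 + 25*F)
4966 - (u(-46) + 1154) = 4966 - ((-125 + 25*(-46)) + 1154) = 4966 - ((-125 - 1150) + 1154) = 4966 - (-1275 + 1154) = 4966 - 1*(-121) = 4966 + 121 = 5087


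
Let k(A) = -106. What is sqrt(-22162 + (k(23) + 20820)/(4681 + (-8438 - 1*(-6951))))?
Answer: 3*I*sqrt(6278402681)/1597 ≈ 148.85*I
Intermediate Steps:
sqrt(-22162 + (k(23) + 20820)/(4681 + (-8438 - 1*(-6951)))) = sqrt(-22162 + (-106 + 20820)/(4681 + (-8438 - 1*(-6951)))) = sqrt(-22162 + 20714/(4681 + (-8438 + 6951))) = sqrt(-22162 + 20714/(4681 - 1487)) = sqrt(-22162 + 20714/3194) = sqrt(-22162 + 20714*(1/3194)) = sqrt(-22162 + 10357/1597) = sqrt(-35382357/1597) = 3*I*sqrt(6278402681)/1597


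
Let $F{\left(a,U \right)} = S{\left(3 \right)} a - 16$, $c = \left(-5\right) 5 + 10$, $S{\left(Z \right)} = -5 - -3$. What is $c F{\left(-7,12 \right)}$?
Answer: $30$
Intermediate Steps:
$S{\left(Z \right)} = -2$ ($S{\left(Z \right)} = -5 + 3 = -2$)
$c = -15$ ($c = -25 + 10 = -15$)
$F{\left(a,U \right)} = -16 - 2 a$ ($F{\left(a,U \right)} = - 2 a - 16 = -16 - 2 a$)
$c F{\left(-7,12 \right)} = - 15 \left(-16 - -14\right) = - 15 \left(-16 + 14\right) = \left(-15\right) \left(-2\right) = 30$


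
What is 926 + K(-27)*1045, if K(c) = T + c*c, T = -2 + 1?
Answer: 761686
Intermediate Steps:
T = -1
K(c) = -1 + c**2 (K(c) = -1 + c*c = -1 + c**2)
926 + K(-27)*1045 = 926 + (-1 + (-27)**2)*1045 = 926 + (-1 + 729)*1045 = 926 + 728*1045 = 926 + 760760 = 761686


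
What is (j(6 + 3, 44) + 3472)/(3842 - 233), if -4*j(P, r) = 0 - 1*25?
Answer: 13913/14436 ≈ 0.96377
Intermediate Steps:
j(P, r) = 25/4 (j(P, r) = -(0 - 1*25)/4 = -(0 - 25)/4 = -¼*(-25) = 25/4)
(j(6 + 3, 44) + 3472)/(3842 - 233) = (25/4 + 3472)/(3842 - 233) = (13913/4)/3609 = (13913/4)*(1/3609) = 13913/14436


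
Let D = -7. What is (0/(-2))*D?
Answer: 0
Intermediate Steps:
(0/(-2))*D = (0/(-2))*(-7) = (0*(-½))*(-7) = 0*(-7) = 0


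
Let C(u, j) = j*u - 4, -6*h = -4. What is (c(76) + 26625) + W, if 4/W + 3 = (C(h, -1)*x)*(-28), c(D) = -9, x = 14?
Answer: 145829076/5479 ≈ 26616.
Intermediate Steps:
h = ⅔ (h = -⅙*(-4) = ⅔ ≈ 0.66667)
C(u, j) = -4 + j*u
W = 12/5479 (W = 4/(-3 + ((-4 - 1*⅔)*14)*(-28)) = 4/(-3 + ((-4 - ⅔)*14)*(-28)) = 4/(-3 - 14/3*14*(-28)) = 4/(-3 - 196/3*(-28)) = 4/(-3 + 5488/3) = 4/(5479/3) = 4*(3/5479) = 12/5479 ≈ 0.0021902)
(c(76) + 26625) + W = (-9 + 26625) + 12/5479 = 26616 + 12/5479 = 145829076/5479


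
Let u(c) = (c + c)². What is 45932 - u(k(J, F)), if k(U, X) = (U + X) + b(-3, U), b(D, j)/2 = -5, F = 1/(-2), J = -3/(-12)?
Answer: 182047/4 ≈ 45512.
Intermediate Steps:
J = ¼ (J = -3*(-1/12) = ¼ ≈ 0.25000)
F = -½ (F = 1*(-½) = -½ ≈ -0.50000)
b(D, j) = -10 (b(D, j) = 2*(-5) = -10)
k(U, X) = -10 + U + X (k(U, X) = (U + X) - 10 = -10 + U + X)
u(c) = 4*c² (u(c) = (2*c)² = 4*c²)
45932 - u(k(J, F)) = 45932 - 4*(-10 + ¼ - ½)² = 45932 - 4*(-41/4)² = 45932 - 4*1681/16 = 45932 - 1*1681/4 = 45932 - 1681/4 = 182047/4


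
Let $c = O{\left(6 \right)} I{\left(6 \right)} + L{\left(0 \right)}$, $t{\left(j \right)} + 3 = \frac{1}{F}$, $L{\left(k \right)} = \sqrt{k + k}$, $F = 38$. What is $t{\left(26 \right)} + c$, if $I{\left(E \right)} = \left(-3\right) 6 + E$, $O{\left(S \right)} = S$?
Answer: $- \frac{2849}{38} \approx -74.974$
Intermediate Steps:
$L{\left(k \right)} = \sqrt{2} \sqrt{k}$ ($L{\left(k \right)} = \sqrt{2 k} = \sqrt{2} \sqrt{k}$)
$t{\left(j \right)} = - \frac{113}{38}$ ($t{\left(j \right)} = -3 + \frac{1}{38} = - \frac{113}{38}$)
$I{\left(E \right)} = -18 + E$
$c = -72$ ($c = 6 \left(-18 + 6\right) + \sqrt{2} \sqrt{0} = 6 \left(-12\right) + \sqrt{2} \cdot 0 = -72 + 0 = -72$)
$t{\left(26 \right)} + c = - \frac{113}{38} - 72 = - \frac{2849}{38}$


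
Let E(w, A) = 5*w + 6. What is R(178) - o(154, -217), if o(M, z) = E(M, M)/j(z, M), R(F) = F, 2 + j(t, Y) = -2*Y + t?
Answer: 94582/527 ≈ 179.47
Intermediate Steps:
j(t, Y) = -2 + t - 2*Y (j(t, Y) = -2 + (-2*Y + t) = -2 + (t - 2*Y) = -2 + t - 2*Y)
E(w, A) = 6 + 5*w
o(M, z) = (6 + 5*M)/(-2 + z - 2*M)
R(178) - o(154, -217) = 178 - (6 + 5*154)/(-2 - 217 - 2*154) = 178 - (6 + 770)/(-2 - 217 - 308) = 178 - 776/(-527) = 178 - (-1)*776/527 = 178 - 1*(-776/527) = 178 + 776/527 = 94582/527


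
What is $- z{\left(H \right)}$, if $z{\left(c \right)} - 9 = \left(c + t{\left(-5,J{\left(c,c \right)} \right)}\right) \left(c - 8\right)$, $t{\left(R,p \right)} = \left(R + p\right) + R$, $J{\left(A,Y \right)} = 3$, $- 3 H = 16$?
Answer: $- \frac{1561}{9} \approx -173.44$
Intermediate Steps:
$H = - \frac{16}{3}$ ($H = \left(- \frac{1}{3}\right) 16 = - \frac{16}{3} \approx -5.3333$)
$t{\left(R,p \right)} = p + 2 R$
$z{\left(c \right)} = 9 + \left(-8 + c\right) \left(-7 + c\right)$ ($z{\left(c \right)} = 9 + \left(c + \left(3 + 2 \left(-5\right)\right)\right) \left(c - 8\right) = 9 + \left(c + \left(3 - 10\right)\right) \left(-8 + c\right) = 9 + \left(c - 7\right) \left(-8 + c\right) = 9 + \left(-7 + c\right) \left(-8 + c\right) = 9 + \left(-8 + c\right) \left(-7 + c\right)$)
$- z{\left(H \right)} = - (65 + \left(- \frac{16}{3}\right)^{2} - -80) = - (65 + \frac{256}{9} + 80) = \left(-1\right) \frac{1561}{9} = - \frac{1561}{9}$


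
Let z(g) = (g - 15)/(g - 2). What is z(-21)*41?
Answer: 1476/23 ≈ 64.174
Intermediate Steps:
z(g) = (-15 + g)/(-2 + g)
z(-21)*41 = ((-15 - 21)/(-2 - 21))*41 = (-36/(-23))*41 = -1/23*(-36)*41 = (36/23)*41 = 1476/23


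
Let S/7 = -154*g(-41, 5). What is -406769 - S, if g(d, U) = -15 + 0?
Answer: -422939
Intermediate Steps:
g(d, U) = -15
S = 16170 (S = 7*(-154*(-15)) = 7*2310 = 16170)
-406769 - S = -406769 - 1*16170 = -406769 - 16170 = -422939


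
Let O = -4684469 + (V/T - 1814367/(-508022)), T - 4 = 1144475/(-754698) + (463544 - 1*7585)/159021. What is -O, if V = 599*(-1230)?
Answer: 27599244125285989069537/5723421387161594 ≈ 4.8222e+6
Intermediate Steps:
V = -736770
T = 214055703013/40004276886 (T = 4 + (1144475/(-754698) + (463544 - 1*7585)/159021) = 4 + (1144475*(-1/754698) + (463544 - 7585)*(1/159021)) = 4 + (-1144475/754698 + 455959*(1/159021)) = 4 + (-1144475/754698 + 455959/159021) = 4 + 54038595469/40004276886 = 214055703013/40004276886 ≈ 5.3508)
O = -27599244125285989069537/5723421387161594 (O = -4684469 + (-736770/214055703013/40004276886 - 1814367/(-508022)) = -4684469 + (-736770*40004276886/214055703013 - 1814367*(-1/508022)) = -4684469 + (-29473951081298220/214055703013 + 95493/26738) = -4684469 - 788054063190503985951/5723421387161594 = -27599244125285989069537/5723421387161594 ≈ -4.8222e+6)
-O = -1*(-27599244125285989069537/5723421387161594) = 27599244125285989069537/5723421387161594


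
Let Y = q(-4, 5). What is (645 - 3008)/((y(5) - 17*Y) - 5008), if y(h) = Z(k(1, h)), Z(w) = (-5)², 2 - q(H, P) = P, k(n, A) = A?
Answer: 2363/4932 ≈ 0.47912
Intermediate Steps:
q(H, P) = 2 - P
Y = -3 (Y = 2 - 1*5 = 2 - 5 = -3)
Z(w) = 25
y(h) = 25
(645 - 3008)/((y(5) - 17*Y) - 5008) = (645 - 3008)/((25 - 17*(-3)) - 5008) = -2363/((25 + 51) - 5008) = -2363/(76 - 5008) = -2363/(-4932) = -2363*(-1/4932) = 2363/4932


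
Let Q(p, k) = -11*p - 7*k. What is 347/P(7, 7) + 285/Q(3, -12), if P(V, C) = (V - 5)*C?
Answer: 7229/238 ≈ 30.374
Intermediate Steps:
P(V, C) = C*(-5 + V) (P(V, C) = (-5 + V)*C = C*(-5 + V))
347/P(7, 7) + 285/Q(3, -12) = 347/((7*(-5 + 7))) + 285/(-11*3 - 7*(-12)) = 347/((7*2)) + 285/(-33 + 84) = 347/14 + 285/51 = 347*(1/14) + 285*(1/51) = 347/14 + 95/17 = 7229/238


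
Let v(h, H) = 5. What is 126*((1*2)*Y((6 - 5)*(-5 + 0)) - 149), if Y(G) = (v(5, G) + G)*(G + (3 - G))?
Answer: -18774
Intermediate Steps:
Y(G) = 15 + 3*G (Y(G) = (5 + G)*(G + (3 - G)) = (5 + G)*3 = 15 + 3*G)
126*((1*2)*Y((6 - 5)*(-5 + 0)) - 149) = 126*((1*2)*(15 + 3*((6 - 5)*(-5 + 0))) - 149) = 126*(2*(15 + 3*(1*(-5))) - 149) = 126*(2*(15 + 3*(-5)) - 149) = 126*(2*(15 - 15) - 149) = 126*(2*0 - 149) = 126*(0 - 149) = 126*(-149) = -18774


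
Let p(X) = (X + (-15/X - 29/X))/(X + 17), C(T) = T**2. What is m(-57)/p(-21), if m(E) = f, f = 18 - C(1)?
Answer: 1428/397 ≈ 3.5970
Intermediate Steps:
f = 17 (f = 18 - 1*1**2 = 18 - 1*1 = 18 - 1 = 17)
m(E) = 17
p(X) = (X - 44/X)/(17 + X)
m(-57)/p(-21) = 17/(((-44 + (-21)**2)/((-21)*(17 - 21)))) = 17/((-1/21*(-44 + 441)/(-4))) = 17/((-1/21*(-1/4)*397)) = 17/(397/84) = 17*(84/397) = 1428/397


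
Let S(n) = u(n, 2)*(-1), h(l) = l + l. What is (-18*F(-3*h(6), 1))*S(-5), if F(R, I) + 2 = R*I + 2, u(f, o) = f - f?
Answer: 0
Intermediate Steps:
u(f, o) = 0
h(l) = 2*l
F(R, I) = I*R (F(R, I) = -2 + (R*I + 2) = -2 + (I*R + 2) = -2 + (2 + I*R) = I*R)
S(n) = 0 (S(n) = 0*(-1) = 0)
(-18*F(-3*h(6), 1))*S(-5) = -18*(-6*6)*0 = -18*(-3*12)*0 = -18*(-36)*0 = 648*0 = 0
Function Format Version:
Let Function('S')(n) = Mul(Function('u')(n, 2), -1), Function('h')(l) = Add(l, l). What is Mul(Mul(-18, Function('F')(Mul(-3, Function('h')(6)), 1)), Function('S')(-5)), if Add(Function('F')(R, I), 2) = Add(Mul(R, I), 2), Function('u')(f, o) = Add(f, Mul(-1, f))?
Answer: 0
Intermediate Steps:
Function('u')(f, o) = 0
Function('h')(l) = Mul(2, l)
Function('F')(R, I) = Mul(I, R) (Function('F')(R, I) = Add(-2, Add(Mul(R, I), 2)) = Add(-2, Add(Mul(I, R), 2)) = Add(-2, Add(2, Mul(I, R))) = Mul(I, R))
Function('S')(n) = 0 (Function('S')(n) = Mul(0, -1) = 0)
Mul(Mul(-18, Function('F')(Mul(-3, Function('h')(6)), 1)), Function('S')(-5)) = Mul(Mul(-18, Mul(1, Mul(-3, Mul(2, 6)))), 0) = Mul(Mul(-18, Mul(1, Mul(-3, 12))), 0) = Mul(Mul(-18, Mul(1, -36)), 0) = Mul(Mul(-18, -36), 0) = Mul(648, 0) = 0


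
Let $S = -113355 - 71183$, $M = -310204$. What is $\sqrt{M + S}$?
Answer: $i \sqrt{494742} \approx 703.38 i$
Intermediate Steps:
$S = -184538$
$\sqrt{M + S} = \sqrt{-310204 - 184538} = \sqrt{-494742} = i \sqrt{494742}$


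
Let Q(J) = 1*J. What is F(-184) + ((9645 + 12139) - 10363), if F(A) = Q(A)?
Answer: 11237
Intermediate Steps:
Q(J) = J
F(A) = A
F(-184) + ((9645 + 12139) - 10363) = -184 + ((9645 + 12139) - 10363) = -184 + (21784 - 10363) = -184 + 11421 = 11237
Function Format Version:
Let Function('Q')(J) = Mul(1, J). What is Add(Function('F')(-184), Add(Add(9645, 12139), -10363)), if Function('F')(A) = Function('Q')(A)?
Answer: 11237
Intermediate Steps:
Function('Q')(J) = J
Function('F')(A) = A
Add(Function('F')(-184), Add(Add(9645, 12139), -10363)) = Add(-184, Add(Add(9645, 12139), -10363)) = Add(-184, Add(21784, -10363)) = Add(-184, 11421) = 11237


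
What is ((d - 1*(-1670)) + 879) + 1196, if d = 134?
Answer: 3879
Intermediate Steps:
((d - 1*(-1670)) + 879) + 1196 = ((134 - 1*(-1670)) + 879) + 1196 = ((134 + 1670) + 879) + 1196 = (1804 + 879) + 1196 = 2683 + 1196 = 3879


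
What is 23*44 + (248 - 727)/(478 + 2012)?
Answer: 2519401/2490 ≈ 1011.8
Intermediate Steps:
23*44 + (248 - 727)/(478 + 2012) = 1012 - 479/2490 = 2519401/2490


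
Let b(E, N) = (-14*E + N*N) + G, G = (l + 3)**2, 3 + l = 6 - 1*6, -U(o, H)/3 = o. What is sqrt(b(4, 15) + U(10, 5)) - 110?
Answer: -110 + sqrt(139) ≈ -98.210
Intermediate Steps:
U(o, H) = -3*o
l = -3 (l = -3 + (6 - 1*6) = -3 + (6 - 6) = -3 + 0 = -3)
G = 0 (G = (-3 + 3)**2 = 0**2 = 0)
b(E, N) = N**2 - 14*E (b(E, N) = (-14*E + N*N) + 0 = (-14*E + N**2) + 0 = (N**2 - 14*E) + 0 = N**2 - 14*E)
sqrt(b(4, 15) + U(10, 5)) - 110 = sqrt((15**2 - 14*4) - 3*10) - 110 = sqrt((225 - 56) - 30) - 110 = sqrt(169 - 30) - 110 = sqrt(139) - 110 = -110 + sqrt(139)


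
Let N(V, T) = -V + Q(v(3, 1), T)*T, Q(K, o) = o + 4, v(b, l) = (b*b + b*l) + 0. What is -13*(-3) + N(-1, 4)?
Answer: 72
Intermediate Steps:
v(b, l) = b**2 + b*l (v(b, l) = (b**2 + b*l) + 0 = b**2 + b*l)
Q(K, o) = 4 + o
N(V, T) = -V + T*(4 + T) (N(V, T) = -V + (4 + T)*T = -V + T*(4 + T))
-13*(-3) + N(-1, 4) = -13*(-3) + (-1*(-1) + 4*(4 + 4)) = 39 + (1 + 4*8) = 39 + (1 + 32) = 39 + 33 = 72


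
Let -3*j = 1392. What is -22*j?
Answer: 10208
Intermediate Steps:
j = -464 (j = -1/3*1392 = -464)
-22*j = -22*(-464) = 10208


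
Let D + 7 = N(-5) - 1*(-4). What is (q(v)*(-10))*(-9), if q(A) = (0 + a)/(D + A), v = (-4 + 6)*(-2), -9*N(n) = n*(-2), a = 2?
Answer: -1620/73 ≈ -22.192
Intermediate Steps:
N(n) = 2*n/9 (N(n) = -n*(-2)/9 = -(-2)*n/9 = 2*n/9)
D = -37/9 (D = -7 + ((2/9)*(-5) - 1*(-4)) = -7 + (-10/9 + 4) = -7 + 26/9 = -37/9 ≈ -4.1111)
v = -4 (v = 2*(-2) = -4)
q(A) = 2/(-37/9 + A) (q(A) = (0 + 2)/(-37/9 + A) = 2/(-37/9 + A))
(q(v)*(-10))*(-9) = ((18/(-37 + 9*(-4)))*(-10))*(-9) = ((18/(-37 - 36))*(-10))*(-9) = ((18/(-73))*(-10))*(-9) = ((18*(-1/73))*(-10))*(-9) = -18/73*(-10)*(-9) = (180/73)*(-9) = -1620/73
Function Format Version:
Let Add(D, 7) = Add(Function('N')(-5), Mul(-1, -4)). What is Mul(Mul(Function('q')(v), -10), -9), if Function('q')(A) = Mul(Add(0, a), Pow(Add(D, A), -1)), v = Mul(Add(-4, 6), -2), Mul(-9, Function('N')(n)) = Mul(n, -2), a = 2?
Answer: Rational(-1620, 73) ≈ -22.192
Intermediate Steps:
Function('N')(n) = Mul(Rational(2, 9), n) (Function('N')(n) = Mul(Rational(-1, 9), Mul(n, -2)) = Mul(Rational(-1, 9), Mul(-2, n)) = Mul(Rational(2, 9), n))
D = Rational(-37, 9) (D = Add(-7, Add(Mul(Rational(2, 9), -5), Mul(-1, -4))) = Add(-7, Add(Rational(-10, 9), 4)) = Add(-7, Rational(26, 9)) = Rational(-37, 9) ≈ -4.1111)
v = -4 (v = Mul(2, -2) = -4)
Function('q')(A) = Mul(2, Pow(Add(Rational(-37, 9), A), -1)) (Function('q')(A) = Mul(Add(0, 2), Pow(Add(Rational(-37, 9), A), -1)) = Mul(2, Pow(Add(Rational(-37, 9), A), -1)))
Mul(Mul(Function('q')(v), -10), -9) = Mul(Mul(Mul(18, Pow(Add(-37, Mul(9, -4)), -1)), -10), -9) = Mul(Mul(Mul(18, Pow(Add(-37, -36), -1)), -10), -9) = Mul(Mul(Mul(18, Pow(-73, -1)), -10), -9) = Mul(Mul(Mul(18, Rational(-1, 73)), -10), -9) = Mul(Mul(Rational(-18, 73), -10), -9) = Mul(Rational(180, 73), -9) = Rational(-1620, 73)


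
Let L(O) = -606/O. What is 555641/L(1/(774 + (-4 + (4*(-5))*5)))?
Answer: -555641/406020 ≈ -1.3685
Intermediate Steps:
555641/L(1/(774 + (-4 + (4*(-5))*5))) = 555641/((-(466620 + 606*(4*(-5))*5))) = 555641/((-(466620 - 60600))) = 555641/((-606/(1/(774 + (-4 - 100))))) = 555641/((-606/(1/(774 - 104)))) = 555641/((-606/(1/670))) = 555641/((-606/1/670)) = 555641/((-606*670)) = 555641/(-406020) = 555641*(-1/406020) = -555641/406020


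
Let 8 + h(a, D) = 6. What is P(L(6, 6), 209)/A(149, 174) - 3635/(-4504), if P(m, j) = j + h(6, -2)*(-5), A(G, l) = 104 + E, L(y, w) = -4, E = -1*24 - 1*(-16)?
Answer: 55639/18016 ≈ 3.0883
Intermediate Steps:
h(a, D) = -2 (h(a, D) = -8 + 6 = -2)
E = -8 (E = -24 + 16 = -8)
A(G, l) = 96 (A(G, l) = 104 - 8 = 96)
P(m, j) = 10 + j (P(m, j) = j - 2*(-5) = j + 10 = 10 + j)
P(L(6, 6), 209)/A(149, 174) - 3635/(-4504) = (10 + 209)/96 - 3635/(-4504) = 219*(1/96) - 3635*(-1/4504) = 73/32 + 3635/4504 = 55639/18016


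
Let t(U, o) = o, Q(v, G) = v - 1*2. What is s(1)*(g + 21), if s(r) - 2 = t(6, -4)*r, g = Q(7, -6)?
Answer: -52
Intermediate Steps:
Q(v, G) = -2 + v (Q(v, G) = v - 2 = -2 + v)
g = 5 (g = -2 + 7 = 5)
s(r) = 2 - 4*r
s(1)*(g + 21) = (2 - 4*1)*(5 + 21) = (2 - 4)*26 = -2*26 = -52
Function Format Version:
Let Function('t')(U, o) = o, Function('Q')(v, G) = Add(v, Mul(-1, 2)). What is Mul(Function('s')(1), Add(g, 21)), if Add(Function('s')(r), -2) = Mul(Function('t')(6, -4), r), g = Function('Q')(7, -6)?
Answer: -52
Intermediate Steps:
Function('Q')(v, G) = Add(-2, v) (Function('Q')(v, G) = Add(v, -2) = Add(-2, v))
g = 5 (g = Add(-2, 7) = 5)
Function('s')(r) = Add(2, Mul(-4, r))
Mul(Function('s')(1), Add(g, 21)) = Mul(Add(2, Mul(-4, 1)), Add(5, 21)) = Mul(Add(2, -4), 26) = Mul(-2, 26) = -52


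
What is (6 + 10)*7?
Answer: 112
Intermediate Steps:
(6 + 10)*7 = 16*7 = 112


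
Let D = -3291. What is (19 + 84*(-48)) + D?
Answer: -7304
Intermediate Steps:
(19 + 84*(-48)) + D = (19 + 84*(-48)) - 3291 = (19 - 4032) - 3291 = -4013 - 3291 = -7304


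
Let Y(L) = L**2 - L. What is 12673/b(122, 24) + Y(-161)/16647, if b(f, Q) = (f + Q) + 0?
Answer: 71591801/810154 ≈ 88.368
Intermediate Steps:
b(f, Q) = Q + f (b(f, Q) = (Q + f) + 0 = Q + f)
12673/b(122, 24) + Y(-161)/16647 = 12673/(24 + 122) - 161*(-1 - 161)/16647 = 12673/146 - 161*(-162)*(1/16647) = 12673*(1/146) + 26082*(1/16647) = 12673/146 + 8694/5549 = 71591801/810154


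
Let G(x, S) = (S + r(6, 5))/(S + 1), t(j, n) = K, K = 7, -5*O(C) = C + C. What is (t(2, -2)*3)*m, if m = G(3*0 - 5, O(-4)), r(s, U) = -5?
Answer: -357/13 ≈ -27.462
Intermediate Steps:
O(C) = -2*C/5 (O(C) = -(C + C)/5 = -2*C/5)
t(j, n) = 7
G(x, S) = (-5 + S)/(1 + S) (G(x, S) = (S - 5)/(S + 1) = (-5 + S)/(1 + S))
m = -17/13 (m = (-5 - 2/5*(-4))/(1 - 2/5*(-4)) = (-5 + 8/5)/(1 + 8/5) = -17/5/(13/5) = (5/13)*(-17/5) = -17/13 ≈ -1.3077)
(t(2, -2)*3)*m = (7*3)*(-17/13) = 21*(-17/13) = -357/13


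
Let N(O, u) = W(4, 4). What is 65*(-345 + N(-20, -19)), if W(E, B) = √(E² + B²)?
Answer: -22425 + 260*√2 ≈ -22057.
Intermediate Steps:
W(E, B) = √(B² + E²)
N(O, u) = 4*√2 (N(O, u) = √(4² + 4²) = √(16 + 16) = √32 = 4*√2)
65*(-345 + N(-20, -19)) = 65*(-345 + 4*√2) = -22425 + 260*√2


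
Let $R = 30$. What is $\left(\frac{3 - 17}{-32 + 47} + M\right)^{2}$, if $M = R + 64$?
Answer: $\frac{1948816}{225} \approx 8661.4$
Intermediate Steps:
$M = 94$ ($M = 30 + 64 = 94$)
$\left(\frac{3 - 17}{-32 + 47} + M\right)^{2} = \left(\frac{3 - 17}{-32 + 47} + 94\right)^{2} = \left(- \frac{14}{15} + 94\right)^{2} = \left(\frac{1396}{15}\right)^{2} = \frac{1948816}{225}$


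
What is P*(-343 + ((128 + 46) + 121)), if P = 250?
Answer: -12000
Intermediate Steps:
P*(-343 + ((128 + 46) + 121)) = 250*(-343 + ((128 + 46) + 121)) = 250*(-343 + (174 + 121)) = 250*(-343 + 295) = 250*(-48) = -12000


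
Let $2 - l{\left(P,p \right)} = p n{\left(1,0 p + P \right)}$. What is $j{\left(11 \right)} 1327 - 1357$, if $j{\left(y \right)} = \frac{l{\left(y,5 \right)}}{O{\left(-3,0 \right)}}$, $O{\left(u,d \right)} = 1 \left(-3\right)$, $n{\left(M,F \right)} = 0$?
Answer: $- \frac{6725}{3} \approx -2241.7$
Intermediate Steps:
$O{\left(u,d \right)} = -3$
$l{\left(P,p \right)} = 2$ ($l{\left(P,p \right)} = 2 - p 0 = 2 - 0 = 2 + 0 = 2$)
$j{\left(y \right)} = - \frac{2}{3}$ ($j{\left(y \right)} = \frac{2}{-3} = 2 \left(- \frac{1}{3}\right) = - \frac{2}{3}$)
$j{\left(11 \right)} 1327 - 1357 = \left(- \frac{2}{3}\right) 1327 - 1357 = - \frac{2654}{3} - 1357 = - \frac{6725}{3}$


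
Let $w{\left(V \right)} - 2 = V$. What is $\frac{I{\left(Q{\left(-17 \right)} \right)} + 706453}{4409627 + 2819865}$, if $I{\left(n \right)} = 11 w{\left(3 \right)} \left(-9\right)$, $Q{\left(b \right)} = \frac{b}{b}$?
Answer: $\frac{352979}{3614746} \approx 0.09765$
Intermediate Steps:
$w{\left(V \right)} = 2 + V$
$Q{\left(b \right)} = 1$
$I{\left(n \right)} = -495$ ($I{\left(n \right)} = 11 \left(2 + 3\right) \left(-9\right) = 11 \cdot 5 \left(-9\right) = 55 \left(-9\right) = -495$)
$\frac{I{\left(Q{\left(-17 \right)} \right)} + 706453}{4409627 + 2819865} = \frac{-495 + 706453}{4409627 + 2819865} = \frac{705958}{7229492} = 705958 \cdot \frac{1}{7229492} = \frac{352979}{3614746}$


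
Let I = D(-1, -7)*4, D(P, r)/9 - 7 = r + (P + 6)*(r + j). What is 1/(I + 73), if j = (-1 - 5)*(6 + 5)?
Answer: -1/13067 ≈ -7.6529e-5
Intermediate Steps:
j = -66 (j = -6*11 = -66)
D(P, r) = 63 + 9*r + 9*(-66 + r)*(6 + P) (D(P, r) = 63 + 9*(r + (P + 6)*(r - 66)) = 63 + 9*(r + (6 + P)*(-66 + r)) = 63 + 9*(r + (-66 + r)*(6 + P)) = 63 + (9*r + 9*(-66 + r)*(6 + P)) = 63 + 9*r + 9*(-66 + r)*(6 + P))
I = -13140 (I = (-3501 - 594*(-1) + 63*(-7) + 9*(-1)*(-7))*4 = (-3501 + 594 - 441 + 63)*4 = -3285*4 = -13140)
1/(I + 73) = 1/(-13140 + 73) = 1/(-13067) = -1/13067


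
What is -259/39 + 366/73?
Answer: -4633/2847 ≈ -1.6273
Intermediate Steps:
-259/39 + 366/73 = -4633/2847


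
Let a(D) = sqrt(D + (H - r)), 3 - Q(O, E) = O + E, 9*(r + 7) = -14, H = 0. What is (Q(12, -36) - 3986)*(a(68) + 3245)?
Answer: -12846955 - 3959*sqrt(689)/3 ≈ -1.2882e+7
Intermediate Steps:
r = -77/9 (r = -7 + (1/9)*(-14) = -7 - 14/9 = -77/9 ≈ -8.5556)
Q(O, E) = 3 - E - O (Q(O, E) = 3 - (O + E) = 3 - (E + O) = 3 + (-E - O) = 3 - E - O)
a(D) = sqrt(77/9 + D) (a(D) = sqrt(D + (0 - 1*(-77/9))) = sqrt(D + (0 + 77/9)) = sqrt(D + 77/9) = sqrt(77/9 + D))
(Q(12, -36) - 3986)*(a(68) + 3245) = ((3 - 1*(-36) - 1*12) - 3986)*(sqrt(77 + 9*68)/3 + 3245) = ((3 + 36 - 12) - 3986)*(sqrt(77 + 612)/3 + 3245) = (27 - 3986)*(sqrt(689)/3 + 3245) = -3959*(3245 + sqrt(689)/3) = -12846955 - 3959*sqrt(689)/3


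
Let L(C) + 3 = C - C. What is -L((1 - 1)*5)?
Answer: 3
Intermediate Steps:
L(C) = -3 (L(C) = -3 + (C - C) = -3 + 0 = -3)
-L((1 - 1)*5) = -1*(-3) = 3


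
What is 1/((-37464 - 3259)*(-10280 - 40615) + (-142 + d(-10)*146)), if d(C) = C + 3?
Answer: 1/2072595921 ≈ 4.8249e-10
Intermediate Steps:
d(C) = 3 + C
1/((-37464 - 3259)*(-10280 - 40615) + (-142 + d(-10)*146)) = 1/((-37464 - 3259)*(-10280 - 40615) + (-142 + (3 - 10)*146)) = 1/(-40723*(-50895) + (-142 - 7*146)) = 1/(2072597085 + (-142 - 1022)) = 1/(2072597085 - 1164) = 1/2072595921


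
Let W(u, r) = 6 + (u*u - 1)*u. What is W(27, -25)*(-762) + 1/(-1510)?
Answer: -22623490441/1510 ≈ -1.4982e+7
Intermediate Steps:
W(u, r) = 6 + u*(-1 + u²) (W(u, r) = 6 + (u² - 1)*u = 6 + (-1 + u²)*u = 6 + u*(-1 + u²))
W(27, -25)*(-762) + 1/(-1510) = (6 + 27³ - 1*27)*(-762) + 1/(-1510) = (6 + 19683 - 27)*(-762) - 1/1510 = 19662*(-762) - 1/1510 = -14982444 - 1/1510 = -22623490441/1510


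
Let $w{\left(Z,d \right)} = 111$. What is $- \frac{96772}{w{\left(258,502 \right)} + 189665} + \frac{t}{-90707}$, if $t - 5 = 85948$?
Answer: $- \frac{6272428583}{4303502908} \approx -1.4575$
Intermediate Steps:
$t = 85953$ ($t = 5 + 85948 = 85953$)
$- \frac{96772}{w{\left(258,502 \right)} + 189665} + \frac{t}{-90707} = - \frac{96772}{111 + 189665} + \frac{85953}{-90707} = - \frac{96772}{189776} + 85953 \left(- \frac{1}{90707}\right) = \left(-96772\right) \frac{1}{189776} - \frac{85953}{90707} = - \frac{24193}{47444} - \frac{85953}{90707} = - \frac{6272428583}{4303502908}$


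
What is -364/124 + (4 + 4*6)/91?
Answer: -1059/403 ≈ -2.6278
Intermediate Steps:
-364/124 + (4 + 4*6)/91 = -364*1/124 + (4 + 24)*(1/91) = -91/31 + 28*(1/91) = -91/31 + 4/13 = -1059/403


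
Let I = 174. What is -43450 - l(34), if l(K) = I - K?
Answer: -43590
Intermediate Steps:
l(K) = 174 - K
-43450 - l(34) = -43450 - (174 - 1*34) = -43450 - (174 - 34) = -43450 - 1*140 = -43450 - 140 = -43590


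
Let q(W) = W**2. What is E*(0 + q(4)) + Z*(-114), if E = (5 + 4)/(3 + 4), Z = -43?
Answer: 34458/7 ≈ 4922.6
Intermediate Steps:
E = 9/7 ≈ 1.2857
E*(0 + q(4)) + Z*(-114) = 9*(0 + 4**2)/7 - 43*(-114) = 9*(0 + 16)/7 + 4902 = (9/7)*16 + 4902 = 144/7 + 4902 = 34458/7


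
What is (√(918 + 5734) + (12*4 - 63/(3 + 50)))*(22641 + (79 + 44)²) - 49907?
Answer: 91062299/53 + 75540*√1663 ≈ 4.7987e+6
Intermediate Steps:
(√(918 + 5734) + (12*4 - 63/(3 + 50)))*(22641 + (79 + 44)²) - 49907 = (√6652 + (48 - 63/53))*(22641 + 123²) - 49907 = (2*√1663 + (48 - 63*1/53))*(22641 + 15129) - 49907 = (2*√1663 + (48 - 63/53))*37770 - 49907 = (2*√1663 + 2481/53)*37770 - 49907 = (2481/53 + 2*√1663)*37770 - 49907 = (93707370/53 + 75540*√1663) - 49907 = 91062299/53 + 75540*√1663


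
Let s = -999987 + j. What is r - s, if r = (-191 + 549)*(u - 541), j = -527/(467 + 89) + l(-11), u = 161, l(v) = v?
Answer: 480361175/556 ≈ 8.6396e+5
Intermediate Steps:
j = -6643/556 (j = -527/(467 + 89) - 11 = -527/556 - 11 = -6643/556 ≈ -11.948)
s = -555999415/556 (s = -999987 - 6643/556 = -555999415/556 ≈ -1.0000e+6)
r = -136040 (r = (-191 + 549)*(161 - 541) = 358*(-380) = -136040)
r - s = -136040 - 1*(-555999415/556) = -136040 + 555999415/556 = 480361175/556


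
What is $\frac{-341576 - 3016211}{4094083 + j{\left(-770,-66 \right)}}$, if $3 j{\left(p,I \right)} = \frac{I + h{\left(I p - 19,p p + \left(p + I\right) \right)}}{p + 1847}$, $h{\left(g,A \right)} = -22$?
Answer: $- \frac{10849009797}{13227982085} \approx -0.82016$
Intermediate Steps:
$j{\left(p,I \right)} = \frac{-22 + I}{3 \left(1847 + p\right)}$ ($j{\left(p,I \right)} = \frac{\left(I - 22\right) \frac{1}{p + 1847}}{3} = \frac{\left(-22 + I\right) \frac{1}{1847 + p}}{3} = \frac{\frac{1}{1847 + p} \left(-22 + I\right)}{3} = \frac{-22 + I}{3 \left(1847 + p\right)}$)
$\frac{-341576 - 3016211}{4094083 + j{\left(-770,-66 \right)}} = \frac{-341576 - 3016211}{4094083 + \frac{-22 - 66}{3 \left(1847 - 770\right)}} = - \frac{3357787}{4094083 + \frac{1}{3} \cdot \frac{1}{1077} \left(-88\right)} = - \frac{3357787}{4094083 - \frac{88}{3231}} = - \frac{3357787}{\frac{13227982085}{3231}} = \left(-3357787\right) \frac{3231}{13227982085} = - \frac{10849009797}{13227982085}$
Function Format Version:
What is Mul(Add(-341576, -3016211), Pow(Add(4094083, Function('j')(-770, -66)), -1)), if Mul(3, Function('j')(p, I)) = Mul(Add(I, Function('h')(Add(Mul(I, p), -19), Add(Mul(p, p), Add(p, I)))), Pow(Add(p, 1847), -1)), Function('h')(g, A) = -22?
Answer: Rational(-10849009797, 13227982085) ≈ -0.82016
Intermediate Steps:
Function('j')(p, I) = Mul(Rational(1, 3), Pow(Add(1847, p), -1), Add(-22, I)) (Function('j')(p, I) = Mul(Rational(1, 3), Mul(Add(I, -22), Pow(Add(p, 1847), -1))) = Mul(Rational(1, 3), Mul(Add(-22, I), Pow(Add(1847, p), -1))) = Mul(Rational(1, 3), Mul(Pow(Add(1847, p), -1), Add(-22, I))) = Mul(Rational(1, 3), Pow(Add(1847, p), -1), Add(-22, I)))
Mul(Add(-341576, -3016211), Pow(Add(4094083, Function('j')(-770, -66)), -1)) = Mul(Add(-341576, -3016211), Pow(Add(4094083, Mul(Rational(1, 3), Pow(Add(1847, -770), -1), Add(-22, -66))), -1)) = Mul(-3357787, Pow(Add(4094083, Mul(Rational(1, 3), Pow(1077, -1), -88)), -1)) = Mul(-3357787, Pow(Add(4094083, Mul(Rational(1, 3), Rational(1, 1077), -88)), -1)) = Mul(-3357787, Pow(Add(4094083, Rational(-88, 3231)), -1)) = Mul(-3357787, Pow(Rational(13227982085, 3231), -1)) = Mul(-3357787, Rational(3231, 13227982085)) = Rational(-10849009797, 13227982085)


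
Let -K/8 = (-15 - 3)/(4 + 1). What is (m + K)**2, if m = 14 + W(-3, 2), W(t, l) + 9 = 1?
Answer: 30276/25 ≈ 1211.0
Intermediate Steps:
W(t, l) = -8 (W(t, l) = -9 + 1 = -8)
m = 6 (m = 14 - 8 = 6)
K = 144/5 (K = -8*(-15 - 3)/(4 + 1) = -(-144)/5 = -8*(-18/5) = 144/5 ≈ 28.800)
(m + K)**2 = (6 + 144/5)**2 = (174/5)**2 = 30276/25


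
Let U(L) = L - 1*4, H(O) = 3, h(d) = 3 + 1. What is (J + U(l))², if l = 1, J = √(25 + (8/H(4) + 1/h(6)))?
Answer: 443/12 - √1005 ≈ 5.2149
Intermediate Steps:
h(d) = 4
J = √1005/6 (J = √(25 + (8/3 + 1/4)) = √(25 + (8*(⅓) + 1*(¼))) = √(25 + (8/3 + ¼)) = √(25 + 35/12) = √(335/12) = √1005/6 ≈ 5.2836)
U(L) = -4 + L (U(L) = L - 4 = -4 + L)
(J + U(l))² = (√1005/6 + (-4 + 1))² = (√1005/6 - 3)² = (-3 + √1005/6)²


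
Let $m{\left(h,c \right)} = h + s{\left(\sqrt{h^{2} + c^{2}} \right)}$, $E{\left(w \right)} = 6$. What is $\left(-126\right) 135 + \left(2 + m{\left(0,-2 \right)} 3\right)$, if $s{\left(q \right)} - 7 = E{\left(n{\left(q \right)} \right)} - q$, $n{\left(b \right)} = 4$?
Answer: $-16975$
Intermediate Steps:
$s{\left(q \right)} = 13 - q$ ($s{\left(q \right)} = 7 - \left(-6 + q\right) = 13 - q$)
$m{\left(h,c \right)} = 13 + h - \sqrt{c^{2} + h^{2}}$ ($m{\left(h,c \right)} = h - \left(-13 + \sqrt{h^{2} + c^{2}}\right) = h - \left(-13 + \sqrt{c^{2} + h^{2}}\right) = 13 + h - \sqrt{c^{2} + h^{2}}$)
$\left(-126\right) 135 + \left(2 + m{\left(0,-2 \right)} 3\right) = \left(-126\right) 135 + \left(2 + \left(13 + 0 - \sqrt{\left(-2\right)^{2} + 0^{2}}\right) 3\right) = -17010 + \left(2 + \left(13 + 0 - \sqrt{4 + 0}\right) 3\right) = -17010 + \left(2 + \left(13 + 0 - \sqrt{4}\right) 3\right) = -17010 + \left(2 + \left(13 + 0 - 2\right) 3\right) = -17010 + \left(2 + 11 \cdot 3\right) = -17010 + \left(2 + 33\right) = -17010 + 35 = -16975$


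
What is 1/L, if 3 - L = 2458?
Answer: -1/2455 ≈ -0.00040733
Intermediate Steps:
L = -2455 (L = 3 - 1*2458 = 3 - 2458 = -2455)
1/L = 1/(-2455) = -1/2455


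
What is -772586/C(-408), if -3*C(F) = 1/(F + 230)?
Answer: -412560924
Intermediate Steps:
C(F) = -1/(3*(230 + F)) (C(F) = -1/(3*(F + 230)) = -1/(3*(230 + F)))
-772586/C(-408) = -772586/((-1/(690 + 3*(-408)))) = -772586/((-1/(690 - 1224))) = -772586/((-1/(-534))) = -772586/((-1*(-1/534))) = -772586/1/534 = -772586*534 = -412560924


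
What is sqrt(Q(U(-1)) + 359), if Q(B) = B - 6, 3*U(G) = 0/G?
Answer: sqrt(353) ≈ 18.788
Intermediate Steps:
U(G) = 0 (U(G) = (0/G)/3 = (1/3)*0 = 0)
Q(B) = -6 + B
sqrt(Q(U(-1)) + 359) = sqrt((-6 + 0) + 359) = sqrt(-6 + 359) = sqrt(353)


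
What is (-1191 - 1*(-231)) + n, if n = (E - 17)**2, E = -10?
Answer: -231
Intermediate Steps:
n = 729 (n = (-10 - 17)**2 = (-27)**2 = 729)
(-1191 - 1*(-231)) + n = (-1191 - 1*(-231)) + 729 = (-1191 + 231) + 729 = -960 + 729 = -231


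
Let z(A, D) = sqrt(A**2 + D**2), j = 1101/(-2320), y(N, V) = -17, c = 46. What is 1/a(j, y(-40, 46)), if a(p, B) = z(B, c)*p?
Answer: -464*sqrt(2405)/529581 ≈ -0.042968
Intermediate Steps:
j = -1101/2320 (j = 1101*(-1/2320) = -1101/2320 ≈ -0.47457)
a(p, B) = p*sqrt(2116 + B**2) (a(p, B) = sqrt(B**2 + 46**2)*p = sqrt(B**2 + 2116)*p = sqrt(2116 + B**2)*p = p*sqrt(2116 + B**2))
1/a(j, y(-40, 46)) = 1/(-1101*sqrt(2116 + (-17)**2)/2320) = 1/(-1101*sqrt(2116 + 289)/2320) = 1/(-1101*sqrt(2405)/2320) = -464*sqrt(2405)/529581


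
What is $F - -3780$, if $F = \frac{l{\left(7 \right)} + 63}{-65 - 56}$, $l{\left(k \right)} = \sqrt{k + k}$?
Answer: $\frac{457317}{121} - \frac{\sqrt{14}}{121} \approx 3779.4$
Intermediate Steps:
$l{\left(k \right)} = \sqrt{2} \sqrt{k}$ ($l{\left(k \right)} = \sqrt{2 k} = \sqrt{2} \sqrt{k}$)
$F = - \frac{63}{121} - \frac{\sqrt{14}}{121}$ ($F = \frac{\sqrt{2} \sqrt{7} + 63}{-65 - 56} = \frac{\sqrt{14} + 63}{-121} = \left(63 + \sqrt{14}\right) \left(- \frac{1}{121}\right) = - \frac{63}{121} - \frac{\sqrt{14}}{121} \approx -0.55158$)
$F - -3780 = \left(- \frac{63}{121} - \frac{\sqrt{14}}{121}\right) - -3780 = \left(- \frac{63}{121} - \frac{\sqrt{14}}{121}\right) + 3780 = \frac{457317}{121} - \frac{\sqrt{14}}{121}$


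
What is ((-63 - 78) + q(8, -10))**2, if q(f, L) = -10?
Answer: 22801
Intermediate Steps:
((-63 - 78) + q(8, -10))**2 = ((-63 - 78) - 10)**2 = (-141 - 10)**2 = (-151)**2 = 22801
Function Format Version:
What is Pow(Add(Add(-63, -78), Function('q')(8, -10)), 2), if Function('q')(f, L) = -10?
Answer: 22801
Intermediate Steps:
Pow(Add(Add(-63, -78), Function('q')(8, -10)), 2) = Pow(Add(Add(-63, -78), -10), 2) = Pow(Add(-141, -10), 2) = Pow(-151, 2) = 22801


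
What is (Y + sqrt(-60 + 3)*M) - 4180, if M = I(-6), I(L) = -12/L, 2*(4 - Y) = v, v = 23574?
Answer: -15963 + 2*I*sqrt(57) ≈ -15963.0 + 15.1*I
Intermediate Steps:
Y = -11783 (Y = 4 - 1/2*23574 = 4 - 11787 = -11783)
M = 2 (M = -12/(-6) = -12*(-1/6) = 2)
(Y + sqrt(-60 + 3)*M) - 4180 = (-11783 + sqrt(-60 + 3)*2) - 4180 = (-11783 + sqrt(-57)*2) - 4180 = (-11783 + (I*sqrt(57))*2) - 4180 = (-11783 + 2*I*sqrt(57)) - 4180 = -15963 + 2*I*sqrt(57)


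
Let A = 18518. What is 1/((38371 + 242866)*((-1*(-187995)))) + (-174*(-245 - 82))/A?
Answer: 1504131341096194/489533976137085 ≈ 3.0726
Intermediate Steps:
1/((38371 + 242866)*((-1*(-187995)))) + (-174*(-245 - 82))/A = 1/((38371 + 242866)*((-1*(-187995)))) - 174*(-245 - 82)/18518 = 1/(281237*187995) - 174*(-327)*(1/18518) = (1/281237)*(1/187995) + 56898*(1/18518) = 1/52871149815 + 28449/9259 = 1504131341096194/489533976137085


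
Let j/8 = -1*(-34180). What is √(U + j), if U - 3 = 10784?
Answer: √284227 ≈ 533.13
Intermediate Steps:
U = 10787 (U = 3 + 10784 = 10787)
j = 273440 (j = 8*(-1*(-34180)) = 8*34180 = 273440)
√(U + j) = √(10787 + 273440) = √284227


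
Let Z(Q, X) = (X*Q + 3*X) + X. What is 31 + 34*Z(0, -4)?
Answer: -513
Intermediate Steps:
Z(Q, X) = 4*X + Q*X (Z(Q, X) = (Q*X + 3*X) + X = (3*X + Q*X) + X = 4*X + Q*X)
31 + 34*Z(0, -4) = 31 + 34*(-4*(4 + 0)) = 31 + 34*(-4*4) = 31 + 34*(-16) = 31 - 544 = -513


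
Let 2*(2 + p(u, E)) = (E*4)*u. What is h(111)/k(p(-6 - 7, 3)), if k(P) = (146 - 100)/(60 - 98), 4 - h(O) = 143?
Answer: 2641/23 ≈ 114.83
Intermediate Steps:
h(O) = -139 (h(O) = 4 - 1*143 = 4 - 143 = -139)
p(u, E) = -2 + 2*E*u (p(u, E) = -2 + ((E*4)*u)/2 = -2 + ((4*E)*u)/2 = -2 + (4*E*u)/2 = -2 + 2*E*u)
k(P) = -23/19 (k(P) = 46/(-38) = 46*(-1/38) = -23/19)
h(111)/k(p(-6 - 7, 3)) = -139/(-23/19) = -139*(-19/23) = 2641/23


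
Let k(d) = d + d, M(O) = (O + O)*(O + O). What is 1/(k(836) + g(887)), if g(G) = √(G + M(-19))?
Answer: 1672/2793253 - 3*√259/2793253 ≈ 0.00058130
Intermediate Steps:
M(O) = 4*O² (M(O) = (2*O)*(2*O) = 4*O²)
g(G) = √(1444 + G) (g(G) = √(G + 4*(-19)²) = √(G + 4*361) = √(G + 1444) = √(1444 + G))
k(d) = 2*d
1/(k(836) + g(887)) = 1/(2*836 + √(1444 + 887)) = 1/(1672 + √2331) = 1/(1672 + 3*√259)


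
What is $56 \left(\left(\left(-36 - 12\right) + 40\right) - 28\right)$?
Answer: $-2016$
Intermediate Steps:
$56 \left(\left(\left(-36 - 12\right) + 40\right) - 28\right) = 56 \left(\left(-48 + 40\right) - 28\right) = 56 \left(-8 - 28\right) = 56 \left(-36\right) = -2016$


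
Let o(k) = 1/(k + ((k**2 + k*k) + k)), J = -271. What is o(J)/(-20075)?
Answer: -1/2937775500 ≈ -3.4039e-10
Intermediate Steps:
o(k) = 1/(2*k + 2*k**2) (o(k) = 1/(k + ((k**2 + k**2) + k)) = 1/(k + (2*k**2 + k)) = 1/(k + (k + 2*k**2)) = 1/(2*k + 2*k**2))
o(J)/(-20075) = ((1/2)/(-271*(1 - 271)))/(-20075) = ((1/2)*(-1/271)/(-270))*(-1/20075) = ((1/2)*(-1/271)*(-1/270))*(-1/20075) = (1/146340)*(-1/20075) = -1/2937775500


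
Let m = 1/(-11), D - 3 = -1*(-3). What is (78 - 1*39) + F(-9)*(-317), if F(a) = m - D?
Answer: 21668/11 ≈ 1969.8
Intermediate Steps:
D = 6 (D = 3 - 1*(-3) = 3 + 3 = 6)
m = -1/11 ≈ -0.090909
F(a) = -67/11 (F(a) = -1/11 - 1*6 = -1/11 - 6 = -67/11)
(78 - 1*39) + F(-9)*(-317) = (78 - 1*39) - 67/11*(-317) = (78 - 39) + 21239/11 = 39 + 21239/11 = 21668/11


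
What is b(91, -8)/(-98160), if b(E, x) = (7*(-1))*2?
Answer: 7/49080 ≈ 0.00014262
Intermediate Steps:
b(E, x) = -14 (b(E, x) = -7*2 = -14)
b(91, -8)/(-98160) = -14/(-98160) = -14*(-1/98160) = 7/49080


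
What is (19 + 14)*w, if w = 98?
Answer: 3234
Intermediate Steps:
(19 + 14)*w = (19 + 14)*98 = 33*98 = 3234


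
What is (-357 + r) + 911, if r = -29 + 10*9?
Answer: 615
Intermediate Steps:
r = 61 (r = -29 + 90 = 61)
(-357 + r) + 911 = (-357 + 61) + 911 = -296 + 911 = 615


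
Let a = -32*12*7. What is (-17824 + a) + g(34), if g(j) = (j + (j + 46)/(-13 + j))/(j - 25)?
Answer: -3875974/189 ≈ -20508.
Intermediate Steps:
g(j) = (j + (46 + j)/(-13 + j))/(-25 + j)
a = -2688 (a = -384*7 = -2688)
(-17824 + a) + g(34) = (-17824 - 2688) + (46 + 34² - 12*34)/(325 + 34² - 38*34) = -20512 + (46 + 1156 - 408)/(325 + 1156 - 1292) = -20512 + 794/189 = -3875974/189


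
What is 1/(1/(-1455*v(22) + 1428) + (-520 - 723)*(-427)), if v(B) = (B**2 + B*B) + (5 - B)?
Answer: 1382277/733658722796 ≈ 1.8841e-6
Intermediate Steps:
v(B) = 5 - B + 2*B**2 (v(B) = (B**2 + B**2) + (5 - B) = 2*B**2 + (5 - B) = 5 - B + 2*B**2)
1/(1/(-1455*v(22) + 1428) + (-520 - 723)*(-427)) = 1/(1/(-1455*(5 - 1*22 + 2*22**2) + 1428) + (-520 - 723)*(-427)) = 1/(1/(-1455*(5 - 22 + 2*484) + 1428) - 1243*(-427)) = 1/(1/(-1455*(5 - 22 + 968) + 1428) + 530761) = 1/(1/(-1455*951 + 1428) + 530761) = 1/(1/(-1383705 + 1428) + 530761) = 1/(1/(-1382277) + 530761) = 1/(-1/1382277 + 530761) = 1/(733658722796/1382277) = 1382277/733658722796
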